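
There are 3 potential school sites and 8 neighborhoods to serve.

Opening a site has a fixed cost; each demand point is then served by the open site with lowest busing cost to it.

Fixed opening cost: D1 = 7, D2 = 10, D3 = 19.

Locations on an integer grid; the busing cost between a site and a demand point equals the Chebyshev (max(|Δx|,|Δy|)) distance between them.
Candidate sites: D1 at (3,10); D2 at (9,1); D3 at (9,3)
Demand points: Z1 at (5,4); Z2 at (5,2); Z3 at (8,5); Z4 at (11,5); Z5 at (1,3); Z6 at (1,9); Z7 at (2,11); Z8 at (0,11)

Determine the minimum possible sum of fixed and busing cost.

46

Open {D1, D2}: assign each demand point to its cheapest open site.
  Z1→D2 4, Z2→D2 4, Z3→D2 4, Z4→D2 4, Z5→D1 7, Z6→D1 2, Z7→D1 1, Z8→D1 3
  busing cost 29, fixed 17 → total 46.
Compare {D1}: busing cost 40 + fixed 7 = 47.
Compare {D1, D3}: busing cost 25 + fixed 26 = 51.
Compare {D1, D2, D3}: busing cost 25 + fixed 36 = 61.
All other subsets cost ≥ 47. Minimum total cost: 46.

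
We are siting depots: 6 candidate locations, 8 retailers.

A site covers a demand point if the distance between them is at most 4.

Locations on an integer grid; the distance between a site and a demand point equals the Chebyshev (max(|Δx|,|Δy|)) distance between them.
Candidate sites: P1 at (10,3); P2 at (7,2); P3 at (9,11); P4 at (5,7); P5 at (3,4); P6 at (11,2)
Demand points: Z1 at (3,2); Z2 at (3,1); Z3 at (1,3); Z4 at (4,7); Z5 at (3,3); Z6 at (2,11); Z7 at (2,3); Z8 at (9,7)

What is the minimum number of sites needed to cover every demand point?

2

Coverage sets (demand points within 4 of each site):
  P1: {Z8}
  P2: {Z1, Z2, Z5}
  P3: {Z8}
  P4: {Z3, Z4, Z5, Z6, Z7, Z8}
  P5: {Z1, Z2, Z3, Z4, Z5, Z7}
  P6: {}
No single site covers all 8 demand points.
But {P2, P4} covers everything, so the minimum is 2.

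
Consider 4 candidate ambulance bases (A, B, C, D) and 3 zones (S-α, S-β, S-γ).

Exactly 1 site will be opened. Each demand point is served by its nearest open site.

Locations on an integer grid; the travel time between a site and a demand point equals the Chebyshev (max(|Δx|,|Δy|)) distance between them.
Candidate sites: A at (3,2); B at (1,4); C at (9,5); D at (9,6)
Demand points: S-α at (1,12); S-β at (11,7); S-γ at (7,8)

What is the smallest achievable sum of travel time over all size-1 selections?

12

Open {D}.
  S-α→D 8, S-β→D 2, S-γ→D 2  ⇒ total 12.
Compare {C}: total 13.
Compare {A}: total 24.
No size-1 selection does better; minimum is 12.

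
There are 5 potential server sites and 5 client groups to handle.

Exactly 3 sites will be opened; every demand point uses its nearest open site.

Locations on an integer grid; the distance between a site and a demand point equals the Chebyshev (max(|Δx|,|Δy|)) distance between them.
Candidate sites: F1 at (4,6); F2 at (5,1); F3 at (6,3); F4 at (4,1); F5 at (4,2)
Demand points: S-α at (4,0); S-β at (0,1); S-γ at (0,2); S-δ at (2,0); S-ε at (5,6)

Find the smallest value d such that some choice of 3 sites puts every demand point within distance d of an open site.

Open {F1, F2, F4}.
  Farthest demand point is S-β at distance 4 (to F4); all others are ≤ 4.
With {F1, F2, F5} the worst case is 4.
With {F1, F3, F4} the worst case is 4.
No size-3 selection achieves below 4.

4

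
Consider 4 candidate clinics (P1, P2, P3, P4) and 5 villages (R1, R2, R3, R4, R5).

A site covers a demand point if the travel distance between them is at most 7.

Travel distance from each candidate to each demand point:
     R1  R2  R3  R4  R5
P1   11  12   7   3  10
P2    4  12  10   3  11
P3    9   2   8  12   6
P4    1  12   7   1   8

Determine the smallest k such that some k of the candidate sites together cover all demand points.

2

Coverage sets (demand points within 7 of each site):
  P1: {R3, R4}
  P2: {R1, R4}
  P3: {R2, R5}
  P4: {R1, R3, R4}
No single site covers all 5 demand points.
But {P3, P4} covers everything, so the minimum is 2.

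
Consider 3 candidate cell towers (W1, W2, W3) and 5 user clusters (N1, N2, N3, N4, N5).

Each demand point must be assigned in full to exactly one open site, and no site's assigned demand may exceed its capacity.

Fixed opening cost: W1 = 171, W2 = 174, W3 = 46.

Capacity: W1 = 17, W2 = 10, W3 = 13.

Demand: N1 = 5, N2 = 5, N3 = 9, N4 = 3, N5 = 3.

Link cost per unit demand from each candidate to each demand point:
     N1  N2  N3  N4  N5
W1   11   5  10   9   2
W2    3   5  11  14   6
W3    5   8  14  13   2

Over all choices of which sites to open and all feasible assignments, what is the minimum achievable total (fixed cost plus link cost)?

390

Open {W1, W3}; cheapest assignment that respects the capacities:
  W1 (cap 17, load 17): N2, N3, N4 — cost 5×5 + 9×10 + 3×9 = 142
  W3 (cap 13, load 8): N1, N5 — cost 5×5 + 3×2 = 31
  Shipping 173, fixed 217 → total 390.
  Any other capacity-feasible assignment to {W1, W3} ships for at least 173.
Compare {W1, W2}: its best feasible assignment gives total 508.
Compare {W1, W2, W3}: its best feasible assignment gives total 554.
Every other set of open sites that can feasibly serve all demand totals ≥ 508 even under its best assignment. Minimum: 390.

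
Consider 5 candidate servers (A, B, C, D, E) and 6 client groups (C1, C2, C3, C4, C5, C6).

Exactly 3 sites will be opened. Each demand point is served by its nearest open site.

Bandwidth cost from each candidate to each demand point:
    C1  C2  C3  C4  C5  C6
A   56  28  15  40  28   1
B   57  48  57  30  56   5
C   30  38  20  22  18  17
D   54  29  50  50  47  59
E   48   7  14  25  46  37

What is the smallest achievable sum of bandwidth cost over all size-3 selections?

92

Open {A, C, E}.
  C1→C 30, C2→E 7, C3→E 14, C4→C 22, C5→C 18, C6→A 1  ⇒ total 92.
Compare {B, C, E}: total 96.
Compare {C, D, E}: total 108.
No size-3 selection does better; minimum is 92.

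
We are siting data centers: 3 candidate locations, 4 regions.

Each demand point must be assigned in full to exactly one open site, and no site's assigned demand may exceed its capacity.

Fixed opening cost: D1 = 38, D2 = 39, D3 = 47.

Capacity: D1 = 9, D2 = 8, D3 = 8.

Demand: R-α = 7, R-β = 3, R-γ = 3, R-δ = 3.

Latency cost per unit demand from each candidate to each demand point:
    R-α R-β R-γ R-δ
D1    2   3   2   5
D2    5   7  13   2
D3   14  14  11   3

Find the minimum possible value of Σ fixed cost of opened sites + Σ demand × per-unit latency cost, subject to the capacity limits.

142

Open {D1, D2}; cheapest assignment that respects the capacities:
  D1 (cap 9, load 9): R-β, R-γ, R-δ — cost 3×3 + 3×2 + 3×5 = 30
  D2 (cap 8, load 7): R-α — cost 7×5 = 35
  Shipping 65, fixed 77 → total 142.
  Any other capacity-feasible assignment to {D1, D2} ships for at least 65.
Compare {D1, D2, D3}: its best feasible assignment gives total 183.
Compare {D1, D3}: its best feasible assignment gives total 213.
Every other set of open sites that can feasibly serve all demand totals ≥ 183 even under its best assignment. Minimum: 142.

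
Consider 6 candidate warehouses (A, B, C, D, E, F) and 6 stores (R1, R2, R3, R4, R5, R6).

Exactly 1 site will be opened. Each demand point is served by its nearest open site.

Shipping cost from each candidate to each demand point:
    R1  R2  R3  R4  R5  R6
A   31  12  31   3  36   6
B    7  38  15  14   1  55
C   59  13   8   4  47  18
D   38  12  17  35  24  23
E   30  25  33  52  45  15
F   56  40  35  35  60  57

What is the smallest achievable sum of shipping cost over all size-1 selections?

119

Open {A}.
  R1→A 31, R2→A 12, R3→A 31, R4→A 3, R5→A 36, R6→A 6  ⇒ total 119.
Compare {B}: total 130.
Compare {C}: total 149.
No size-1 selection does better; minimum is 119.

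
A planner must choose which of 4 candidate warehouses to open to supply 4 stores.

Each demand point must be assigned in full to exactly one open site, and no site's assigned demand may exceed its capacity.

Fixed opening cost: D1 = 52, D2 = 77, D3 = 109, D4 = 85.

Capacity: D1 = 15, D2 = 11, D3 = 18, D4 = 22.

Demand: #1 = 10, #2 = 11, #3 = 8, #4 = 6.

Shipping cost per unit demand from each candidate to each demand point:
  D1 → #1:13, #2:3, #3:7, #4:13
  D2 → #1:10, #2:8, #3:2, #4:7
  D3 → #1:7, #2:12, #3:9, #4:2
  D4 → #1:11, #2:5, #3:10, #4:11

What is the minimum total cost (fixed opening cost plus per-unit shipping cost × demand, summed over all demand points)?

Open {D1, D2, D3}; cheapest assignment that respects the capacities:
  D1 (cap 15, load 11): #2 — cost 11×3 = 33
  D2 (cap 11, load 8): #3 — cost 8×2 = 16
  D3 (cap 18, load 16): #1, #4 — cost 10×7 + 6×2 = 82
  Shipping 131, fixed 238 → total 369.
  Any other capacity-feasible assignment to {D1, D2, D3} ships for at least 131.
Compare {D3, D4}: its best feasible assignment gives total 411.
Compare {D2, D3, D4}: its best feasible assignment gives total 424.
Every other set of open sites that can feasibly serve all demand totals ≥ 411 even under its best assignment. Minimum: 369.

369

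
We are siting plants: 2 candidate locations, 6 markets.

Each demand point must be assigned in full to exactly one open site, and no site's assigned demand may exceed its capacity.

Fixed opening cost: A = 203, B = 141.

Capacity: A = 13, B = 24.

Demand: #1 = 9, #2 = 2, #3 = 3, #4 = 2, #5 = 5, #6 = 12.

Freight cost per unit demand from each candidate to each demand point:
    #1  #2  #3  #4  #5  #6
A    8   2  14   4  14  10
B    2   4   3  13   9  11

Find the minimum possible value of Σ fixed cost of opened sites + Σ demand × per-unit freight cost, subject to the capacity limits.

570

Open {A, B}; cheapest assignment that respects the capacities:
  A (cap 13, load 12): #6 — cost 12×10 = 120
  B (cap 24, load 21): #1, #2, #3, #4, #5 — cost 9×2 + 2×4 + 3×3 + 2×13 + 5×9 = 106
  Shipping 226, fixed 344 → total 570.
  Any other capacity-feasible assignment to {A, B} ships for at least 226.
Total demand is 33 and no other set of sites has combined capacity ≥ 33, so {A, B} is the only feasible choice of open sites. Minimum: 570.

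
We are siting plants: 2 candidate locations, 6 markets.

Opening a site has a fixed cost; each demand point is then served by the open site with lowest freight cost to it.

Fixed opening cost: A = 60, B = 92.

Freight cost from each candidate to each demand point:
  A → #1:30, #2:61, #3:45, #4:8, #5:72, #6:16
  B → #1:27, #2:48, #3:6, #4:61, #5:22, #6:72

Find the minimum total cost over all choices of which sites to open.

Open {A, B}: assign each demand point to its cheapest open site.
  #1→B 27, #2→B 48, #3→B 6, #4→A 8, #5→B 22, #6→A 16
  freight cost 127, fixed 152 → total 279.
Compare {A}: freight cost 232 + fixed 60 = 292.
Compare {B}: freight cost 236 + fixed 92 = 328.

279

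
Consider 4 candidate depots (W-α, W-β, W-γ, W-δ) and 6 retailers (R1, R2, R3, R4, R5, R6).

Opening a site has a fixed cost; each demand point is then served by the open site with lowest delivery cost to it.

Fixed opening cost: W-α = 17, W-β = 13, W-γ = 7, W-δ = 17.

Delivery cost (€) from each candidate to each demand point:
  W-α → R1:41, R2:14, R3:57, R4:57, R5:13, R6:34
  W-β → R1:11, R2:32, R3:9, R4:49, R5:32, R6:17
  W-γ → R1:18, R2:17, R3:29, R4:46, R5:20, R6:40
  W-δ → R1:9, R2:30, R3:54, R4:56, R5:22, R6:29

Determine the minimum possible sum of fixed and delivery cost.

140

Open {W-β, W-γ}: assign each demand point to its cheapest open site.
  R1→W-β 11, R2→W-γ 17, R3→W-β 9, R4→W-γ 46, R5→W-γ 20, R6→W-β 17
  delivery cost 120, fixed 20 → total 140.
Compare {W-α, W-β}: delivery cost 113 + fixed 30 = 143.
Compare {W-α, W-β, W-γ}: delivery cost 110 + fixed 37 = 147.
Compare {W-β, W-γ, W-δ}: delivery cost 118 + fixed 37 = 155.
All other subsets cost ≥ 143. Minimum total cost: 140.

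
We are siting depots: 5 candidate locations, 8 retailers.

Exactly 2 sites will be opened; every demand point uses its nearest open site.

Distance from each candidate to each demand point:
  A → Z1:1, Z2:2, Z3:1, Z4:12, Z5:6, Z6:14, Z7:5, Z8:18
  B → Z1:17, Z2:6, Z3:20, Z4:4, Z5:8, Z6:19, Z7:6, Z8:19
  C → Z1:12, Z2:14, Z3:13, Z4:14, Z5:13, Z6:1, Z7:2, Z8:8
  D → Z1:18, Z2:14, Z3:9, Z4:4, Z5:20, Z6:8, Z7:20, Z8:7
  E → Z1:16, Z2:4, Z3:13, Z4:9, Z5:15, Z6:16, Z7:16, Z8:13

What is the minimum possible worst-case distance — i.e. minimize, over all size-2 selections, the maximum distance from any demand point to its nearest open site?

Open {A, D}.
  Farthest demand point is Z6 at distance 8 (to D); all others are ≤ 8.
With {A, C} the worst case is 12.
With {B, C} the worst case is 13.
No size-2 selection achieves below 8.

8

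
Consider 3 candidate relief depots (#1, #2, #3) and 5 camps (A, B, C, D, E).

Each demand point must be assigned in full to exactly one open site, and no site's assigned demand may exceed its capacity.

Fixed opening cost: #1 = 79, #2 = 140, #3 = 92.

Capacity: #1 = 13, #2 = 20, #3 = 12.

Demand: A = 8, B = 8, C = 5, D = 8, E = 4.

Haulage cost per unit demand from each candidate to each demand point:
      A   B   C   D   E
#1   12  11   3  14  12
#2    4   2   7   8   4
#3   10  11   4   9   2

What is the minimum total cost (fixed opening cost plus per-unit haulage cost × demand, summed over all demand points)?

410

Open {#1, #2}; cheapest assignment that respects the capacities:
  #1 (cap 13, load 13): C, D — cost 5×3 + 8×14 = 127
  #2 (cap 20, load 20): A, B, E — cost 8×4 + 8×2 + 4×4 = 64
  Shipping 191, fixed 219 → total 410.
  Any other capacity-feasible assignment to {#1, #2} ships for at least 191.
Compare {#1, #2, #3}: its best feasible assignment gives total 454.
Every other set of open sites that can feasibly serve all demand totals ≥ 454 even under its best assignment. Minimum: 410.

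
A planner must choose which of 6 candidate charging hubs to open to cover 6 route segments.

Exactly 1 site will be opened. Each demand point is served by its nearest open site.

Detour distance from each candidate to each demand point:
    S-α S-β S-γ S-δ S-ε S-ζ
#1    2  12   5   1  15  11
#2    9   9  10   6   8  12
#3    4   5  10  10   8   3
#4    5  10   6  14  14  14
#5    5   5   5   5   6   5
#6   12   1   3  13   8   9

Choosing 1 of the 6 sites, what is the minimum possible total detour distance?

Open {#5}.
  S-α→#5 5, S-β→#5 5, S-γ→#5 5, S-δ→#5 5, S-ε→#5 6, S-ζ→#5 5  ⇒ total 31.
Compare {#3}: total 40.
Compare {#1}: total 46.
No size-1 selection does better; minimum is 31.

31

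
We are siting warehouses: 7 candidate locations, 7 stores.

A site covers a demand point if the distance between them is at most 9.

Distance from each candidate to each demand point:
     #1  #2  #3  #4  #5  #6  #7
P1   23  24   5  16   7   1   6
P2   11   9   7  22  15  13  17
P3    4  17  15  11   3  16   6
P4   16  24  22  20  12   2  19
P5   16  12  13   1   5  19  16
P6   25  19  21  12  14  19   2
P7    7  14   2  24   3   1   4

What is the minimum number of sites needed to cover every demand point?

Coverage sets (demand points within 9 of each site):
  P1: {#3, #5, #6, #7}
  P2: {#2, #3}
  P3: {#1, #5, #7}
  P4: {#6}
  P5: {#4, #5}
  P6: {#7}
  P7: {#1, #3, #5, #6, #7}
No 2 sites suffice: every size-2 union leaves at least one demand point uncovered.
But {P2, P5, P7} covers everything, so the minimum is 3.

3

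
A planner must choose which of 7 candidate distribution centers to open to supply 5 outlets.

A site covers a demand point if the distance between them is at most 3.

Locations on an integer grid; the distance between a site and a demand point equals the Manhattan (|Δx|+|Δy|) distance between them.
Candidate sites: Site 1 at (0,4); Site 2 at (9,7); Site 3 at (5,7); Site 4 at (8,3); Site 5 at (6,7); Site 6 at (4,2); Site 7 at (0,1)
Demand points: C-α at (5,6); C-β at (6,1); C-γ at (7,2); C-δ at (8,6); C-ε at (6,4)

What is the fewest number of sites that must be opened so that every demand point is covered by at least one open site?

2

Coverage sets (demand points within 3 of each site):
  Site 1: {}
  Site 2: {C-δ}
  Site 3: {C-α}
  Site 4: {C-γ, C-δ, C-ε}
  Site 5: {C-α, C-δ, C-ε}
  Site 6: {C-β, C-γ}
  Site 7: {}
No single site covers all 5 demand points.
But {Site 5, Site 6} covers everything, so the minimum is 2.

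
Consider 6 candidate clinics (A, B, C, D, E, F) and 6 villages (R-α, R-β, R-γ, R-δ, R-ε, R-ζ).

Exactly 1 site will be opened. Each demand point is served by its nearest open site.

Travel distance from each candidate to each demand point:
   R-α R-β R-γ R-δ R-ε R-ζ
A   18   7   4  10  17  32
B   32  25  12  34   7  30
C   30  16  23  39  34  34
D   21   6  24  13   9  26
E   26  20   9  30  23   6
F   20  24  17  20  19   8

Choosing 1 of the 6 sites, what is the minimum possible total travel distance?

88

Open {A}.
  R-α→A 18, R-β→A 7, R-γ→A 4, R-δ→A 10, R-ε→A 17, R-ζ→A 32  ⇒ total 88.
Compare {D}: total 99.
Compare {F}: total 108.
No size-1 selection does better; minimum is 88.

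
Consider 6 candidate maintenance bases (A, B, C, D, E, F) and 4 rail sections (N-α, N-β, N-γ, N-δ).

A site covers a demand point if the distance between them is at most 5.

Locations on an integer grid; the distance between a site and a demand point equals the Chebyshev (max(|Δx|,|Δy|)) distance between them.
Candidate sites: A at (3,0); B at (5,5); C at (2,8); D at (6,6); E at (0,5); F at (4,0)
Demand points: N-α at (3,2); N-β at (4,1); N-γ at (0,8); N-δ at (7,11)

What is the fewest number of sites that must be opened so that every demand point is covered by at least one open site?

2

Coverage sets (demand points within 5 of each site):
  A: {N-α, N-β}
  B: {N-α, N-β, N-γ}
  C: {N-γ, N-δ}
  D: {N-α, N-β, N-δ}
  E: {N-α, N-β, N-γ}
  F: {N-α, N-β}
No single site covers all 4 demand points.
But {A, C} covers everything, so the minimum is 2.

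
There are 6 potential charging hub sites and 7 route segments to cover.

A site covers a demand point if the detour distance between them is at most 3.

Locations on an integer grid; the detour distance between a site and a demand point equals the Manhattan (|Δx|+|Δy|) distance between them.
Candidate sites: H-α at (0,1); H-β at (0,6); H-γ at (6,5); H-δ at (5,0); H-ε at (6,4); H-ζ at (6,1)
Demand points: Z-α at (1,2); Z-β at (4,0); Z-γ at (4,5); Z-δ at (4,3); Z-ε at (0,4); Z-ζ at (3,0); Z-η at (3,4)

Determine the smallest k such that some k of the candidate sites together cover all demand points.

3

Coverage sets (demand points within 3 of each site):
  H-α: {Z-α, Z-ε}
  H-β: {Z-ε}
  H-γ: {Z-γ}
  H-δ: {Z-β, Z-ζ}
  H-ε: {Z-γ, Z-δ, Z-η}
  H-ζ: {Z-β}
No 2 sites suffice: every size-2 union leaves at least one demand point uncovered.
But {H-α, H-δ, H-ε} covers everything, so the minimum is 3.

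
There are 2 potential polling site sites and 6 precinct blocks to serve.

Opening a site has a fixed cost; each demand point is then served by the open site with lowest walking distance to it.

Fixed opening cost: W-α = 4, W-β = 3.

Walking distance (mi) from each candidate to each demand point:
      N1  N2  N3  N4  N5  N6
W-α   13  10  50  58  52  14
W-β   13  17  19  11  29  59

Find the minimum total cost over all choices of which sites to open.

103

Open {W-α, W-β}: assign each demand point to its cheapest open site.
  N1→W-α 13, N2→W-α 10, N3→W-β 19, N4→W-β 11, N5→W-β 29, N6→W-α 14
  walking distance 96, fixed 7 → total 103.
Compare {W-β}: walking distance 148 + fixed 3 = 151.
Compare {W-α}: walking distance 197 + fixed 4 = 201.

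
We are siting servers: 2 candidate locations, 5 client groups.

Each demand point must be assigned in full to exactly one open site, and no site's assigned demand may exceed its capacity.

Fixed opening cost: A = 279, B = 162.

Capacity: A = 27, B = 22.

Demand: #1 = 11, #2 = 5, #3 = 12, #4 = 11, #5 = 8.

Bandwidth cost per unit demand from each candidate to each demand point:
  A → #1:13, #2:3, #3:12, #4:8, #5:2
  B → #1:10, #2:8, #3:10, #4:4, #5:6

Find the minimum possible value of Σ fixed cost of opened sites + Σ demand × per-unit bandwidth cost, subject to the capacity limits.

Open {A, B}; cheapest assignment that respects the capacities:
  A (cap 27, load 25): #2, #3, #5 — cost 5×3 + 12×12 + 8×2 = 175
  B (cap 22, load 22): #1, #4 — cost 11×10 + 11×4 = 154
  Shipping 329, fixed 441 → total 770.
  Any other capacity-feasible assignment to {A, B} ships for at least 329.
Total demand is 47 and no other set of sites has combined capacity ≥ 47, so {A, B} is the only feasible choice of open sites. Minimum: 770.

770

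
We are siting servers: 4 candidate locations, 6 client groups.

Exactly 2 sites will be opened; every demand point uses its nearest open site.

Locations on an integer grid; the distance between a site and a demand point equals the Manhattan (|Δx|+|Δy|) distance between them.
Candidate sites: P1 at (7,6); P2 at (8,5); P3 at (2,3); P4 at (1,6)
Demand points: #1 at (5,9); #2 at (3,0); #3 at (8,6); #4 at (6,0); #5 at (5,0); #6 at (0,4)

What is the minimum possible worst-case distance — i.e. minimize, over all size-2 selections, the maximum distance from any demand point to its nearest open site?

7

Open {P1, P3}.
  Farthest demand point is #4 at distance 7 (to P1); all others are ≤ 7.
With {P2, P3} the worst case is 7.
With {P3, P4} the worst case is 7.
No size-2 selection achieves below 7.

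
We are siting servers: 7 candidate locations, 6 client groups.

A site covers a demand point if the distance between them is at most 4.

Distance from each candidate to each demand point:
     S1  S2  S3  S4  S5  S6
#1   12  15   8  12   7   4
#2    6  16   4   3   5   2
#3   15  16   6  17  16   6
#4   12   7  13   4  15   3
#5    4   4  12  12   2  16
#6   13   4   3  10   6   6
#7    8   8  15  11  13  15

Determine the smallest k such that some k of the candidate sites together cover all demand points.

Coverage sets (demand points within 4 of each site):
  #1: {S6}
  #2: {S3, S4, S6}
  #3: {}
  #4: {S4, S6}
  #5: {S1, S2, S5}
  #6: {S2, S3}
  #7: {}
No single site covers all 6 demand points.
But {#2, #5} covers everything, so the minimum is 2.

2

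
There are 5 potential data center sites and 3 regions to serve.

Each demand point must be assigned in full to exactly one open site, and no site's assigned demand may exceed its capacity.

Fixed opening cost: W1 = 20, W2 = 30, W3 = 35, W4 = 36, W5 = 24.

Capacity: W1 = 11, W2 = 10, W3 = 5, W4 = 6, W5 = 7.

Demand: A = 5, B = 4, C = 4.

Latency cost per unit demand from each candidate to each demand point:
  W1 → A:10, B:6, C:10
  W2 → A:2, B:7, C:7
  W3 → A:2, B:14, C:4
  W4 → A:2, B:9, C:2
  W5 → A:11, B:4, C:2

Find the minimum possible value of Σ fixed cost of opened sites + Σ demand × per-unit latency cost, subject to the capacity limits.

100

Open {W2, W5}; cheapest assignment that respects the capacities:
  W2 (cap 10, load 9): A, B — cost 5×2 + 4×7 = 38
  W5 (cap 7, load 4): C — cost 4×2 = 8
  Shipping 46, fixed 54 → total 100.
  Any other capacity-feasible assignment to {W2, W5} ships for at least 46.
Compare {W1, W2}: its best feasible assignment gives total 112.
Compare {W2, W4}: its best feasible assignment gives total 112.
Every other set of open sites that can feasibly serve all demand totals ≥ 112 even under its best assignment. Minimum: 100.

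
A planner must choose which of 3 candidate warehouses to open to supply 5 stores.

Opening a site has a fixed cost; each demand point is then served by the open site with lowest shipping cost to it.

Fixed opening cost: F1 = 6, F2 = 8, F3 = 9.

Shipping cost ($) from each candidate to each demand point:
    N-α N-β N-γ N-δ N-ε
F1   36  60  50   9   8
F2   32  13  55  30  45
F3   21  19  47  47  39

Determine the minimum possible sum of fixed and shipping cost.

119

Open {F1, F3}: assign each demand point to its cheapest open site.
  N-α→F3 21, N-β→F3 19, N-γ→F3 47, N-δ→F1 9, N-ε→F1 8
  shipping cost 104, fixed 15 → total 119.
Compare {F1, F2, F3}: shipping cost 98 + fixed 23 = 121.
Compare {F1, F2}: shipping cost 112 + fixed 14 = 126.
Compare {F2, F3}: shipping cost 150 + fixed 17 = 167.
All other subsets cost ≥ 121. Minimum total cost: 119.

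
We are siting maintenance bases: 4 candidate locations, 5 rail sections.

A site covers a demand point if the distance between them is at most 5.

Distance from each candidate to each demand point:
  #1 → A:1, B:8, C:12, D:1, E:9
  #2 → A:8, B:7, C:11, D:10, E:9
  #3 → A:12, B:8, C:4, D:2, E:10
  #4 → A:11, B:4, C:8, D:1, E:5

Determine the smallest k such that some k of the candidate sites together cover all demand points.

Coverage sets (demand points within 5 of each site):
  #1: {A, D}
  #2: {}
  #3: {C, D}
  #4: {B, D, E}
No 2 sites suffice: every size-2 union leaves at least one demand point uncovered.
But {#1, #3, #4} covers everything, so the minimum is 3.

3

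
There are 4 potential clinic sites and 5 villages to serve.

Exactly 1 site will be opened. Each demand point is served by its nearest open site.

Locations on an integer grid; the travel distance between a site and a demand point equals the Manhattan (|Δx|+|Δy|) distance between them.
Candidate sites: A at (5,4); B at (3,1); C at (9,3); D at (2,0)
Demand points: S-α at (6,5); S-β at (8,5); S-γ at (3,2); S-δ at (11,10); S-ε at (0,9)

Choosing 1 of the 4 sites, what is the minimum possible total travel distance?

32

Open {A}.
  S-α→A 2, S-β→A 4, S-γ→A 4, S-δ→A 12, S-ε→A 10  ⇒ total 32.
Compare {C}: total 39.
Compare {B}: total 45.
No size-1 selection does better; minimum is 32.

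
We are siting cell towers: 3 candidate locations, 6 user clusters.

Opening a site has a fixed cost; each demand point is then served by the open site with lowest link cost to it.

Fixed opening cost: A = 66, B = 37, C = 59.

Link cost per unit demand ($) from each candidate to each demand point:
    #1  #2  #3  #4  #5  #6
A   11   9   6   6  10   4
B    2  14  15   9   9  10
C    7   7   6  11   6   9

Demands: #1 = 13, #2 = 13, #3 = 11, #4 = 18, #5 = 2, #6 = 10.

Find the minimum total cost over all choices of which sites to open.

478

Open {A, B}: assign each demand point to its cheapest open site.
  #1→B 13×2=26, #2→A 13×9=117, #3→A 11×6=66, #4→A 18×6=108, #5→B 2×9=18, #6→A 10×4=40
  link cost 375, fixed 103 → total 478.
Compare {A, B, C}: link cost 343 + fixed 162 = 505.
Compare {A, C}: link cost 408 + fixed 125 = 533.
Compare {B, C}: link cost 447 + fixed 96 = 543.
All other subsets cost ≥ 505. Minimum total cost: 478.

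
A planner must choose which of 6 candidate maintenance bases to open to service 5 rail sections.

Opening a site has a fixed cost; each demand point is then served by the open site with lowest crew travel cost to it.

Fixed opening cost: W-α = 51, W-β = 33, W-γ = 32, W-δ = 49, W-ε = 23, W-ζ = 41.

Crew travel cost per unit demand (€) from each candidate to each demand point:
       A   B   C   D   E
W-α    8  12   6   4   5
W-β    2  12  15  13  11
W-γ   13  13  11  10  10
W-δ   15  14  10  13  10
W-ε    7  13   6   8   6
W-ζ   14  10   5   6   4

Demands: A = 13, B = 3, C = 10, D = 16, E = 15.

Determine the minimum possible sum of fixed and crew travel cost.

Open {W-β, W-ζ}: assign each demand point to its cheapest open site.
  A→W-β 13×2=26, B→W-ζ 3×10=30, C→W-ζ 10×5=50, D→W-ζ 16×6=96, E→W-ζ 15×4=60
  crew travel cost 262, fixed 74 → total 336.
Compare {W-α, W-β}: crew travel cost 261 + fixed 84 = 345.
Compare {W-α, W-β, W-ζ}: crew travel cost 230 + fixed 125 = 355.
Compare {W-β, W-ε, W-ζ}: crew travel cost 262 + fixed 97 = 359.
All other subsets cost ≥ 345. Minimum total cost: 336.

336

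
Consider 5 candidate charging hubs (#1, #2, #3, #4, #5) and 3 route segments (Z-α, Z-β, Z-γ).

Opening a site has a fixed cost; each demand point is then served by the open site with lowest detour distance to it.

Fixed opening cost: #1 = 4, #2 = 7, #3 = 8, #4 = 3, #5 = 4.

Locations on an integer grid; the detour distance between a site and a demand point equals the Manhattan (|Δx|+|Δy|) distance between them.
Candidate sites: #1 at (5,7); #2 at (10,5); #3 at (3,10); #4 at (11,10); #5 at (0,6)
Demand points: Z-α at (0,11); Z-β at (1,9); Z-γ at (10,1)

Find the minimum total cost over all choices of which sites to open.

24

Open {#2, #5}: assign each demand point to its cheapest open site.
  Z-α→#5 5, Z-β→#5 4, Z-γ→#2 4
  detour distance 13, fixed 11 → total 24.
Compare {#2, #3}: detour distance 11 + fixed 15 = 26.
Compare {#4, #5}: detour distance 19 + fixed 7 = 26.
Compare {#2, #4, #5}: detour distance 13 + fixed 14 = 27.
All other subsets cost ≥ 26. Minimum total cost: 24.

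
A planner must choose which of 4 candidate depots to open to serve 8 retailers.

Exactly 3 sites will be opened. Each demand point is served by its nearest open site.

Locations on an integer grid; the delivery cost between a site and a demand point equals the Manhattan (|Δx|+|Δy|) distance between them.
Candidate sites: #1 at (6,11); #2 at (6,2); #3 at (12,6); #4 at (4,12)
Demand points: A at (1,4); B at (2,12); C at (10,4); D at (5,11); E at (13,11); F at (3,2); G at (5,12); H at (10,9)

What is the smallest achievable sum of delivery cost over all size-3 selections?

Open {#2, #3, #4}.
  A→#2 7, B→#4 2, C→#3 4, D→#4 2, E→#3 6, F→#2 3, G→#4 1, H→#3 5  ⇒ total 30.
Compare {#1, #2, #3}: total 33.
Compare {#1, #2, #4}: total 33.
No size-3 selection does better; minimum is 30.

30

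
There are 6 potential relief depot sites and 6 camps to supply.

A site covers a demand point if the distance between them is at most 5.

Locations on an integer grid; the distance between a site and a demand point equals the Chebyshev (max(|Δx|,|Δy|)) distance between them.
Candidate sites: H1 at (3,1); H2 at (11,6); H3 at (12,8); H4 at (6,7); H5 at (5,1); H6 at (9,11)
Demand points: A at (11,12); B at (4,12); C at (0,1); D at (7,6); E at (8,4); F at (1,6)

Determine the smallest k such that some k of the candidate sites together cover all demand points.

Coverage sets (demand points within 5 of each site):
  H1: {C, D, E, F}
  H2: {D, E}
  H3: {A, D, E}
  H4: {A, B, D, E, F}
  H5: {C, D, E, F}
  H6: {A, B, D}
No single site covers all 6 demand points.
But {H1, H4} covers everything, so the minimum is 2.

2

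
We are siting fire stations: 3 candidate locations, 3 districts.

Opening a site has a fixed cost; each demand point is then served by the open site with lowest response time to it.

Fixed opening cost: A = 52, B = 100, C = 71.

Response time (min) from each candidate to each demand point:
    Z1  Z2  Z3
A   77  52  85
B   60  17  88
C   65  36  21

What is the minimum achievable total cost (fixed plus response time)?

193

Open {C}: assign each demand point to its cheapest open site.
  Z1→C 65, Z2→C 36, Z3→C 21
  response time 122, fixed 71 → total 193.
Compare {A, C}: response time 122 + fixed 123 = 245.
Compare {B}: response time 165 + fixed 100 = 265.
Compare {A}: response time 214 + fixed 52 = 266.
All other subsets cost ≥ 245. Minimum total cost: 193.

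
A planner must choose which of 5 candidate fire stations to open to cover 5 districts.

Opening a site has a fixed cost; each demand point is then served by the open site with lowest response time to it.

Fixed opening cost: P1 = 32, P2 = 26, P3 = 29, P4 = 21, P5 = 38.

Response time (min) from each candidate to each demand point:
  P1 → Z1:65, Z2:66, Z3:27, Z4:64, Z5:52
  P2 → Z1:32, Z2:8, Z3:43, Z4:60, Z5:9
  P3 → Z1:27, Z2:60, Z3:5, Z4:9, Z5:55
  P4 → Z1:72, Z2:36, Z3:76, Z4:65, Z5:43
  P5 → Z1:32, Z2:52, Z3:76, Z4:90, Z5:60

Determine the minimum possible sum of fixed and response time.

113

Open {P2, P3}: assign each demand point to its cheapest open site.
  Z1→P3 27, Z2→P2 8, Z3→P3 5, Z4→P3 9, Z5→P2 9
  response time 58, fixed 55 → total 113.
Compare {P2, P3, P4}: response time 58 + fixed 76 = 134.
Compare {P1, P2, P3}: response time 58 + fixed 87 = 145.
Compare {P2, P3, P5}: response time 58 + fixed 93 = 151.
All other subsets cost ≥ 134. Minimum total cost: 113.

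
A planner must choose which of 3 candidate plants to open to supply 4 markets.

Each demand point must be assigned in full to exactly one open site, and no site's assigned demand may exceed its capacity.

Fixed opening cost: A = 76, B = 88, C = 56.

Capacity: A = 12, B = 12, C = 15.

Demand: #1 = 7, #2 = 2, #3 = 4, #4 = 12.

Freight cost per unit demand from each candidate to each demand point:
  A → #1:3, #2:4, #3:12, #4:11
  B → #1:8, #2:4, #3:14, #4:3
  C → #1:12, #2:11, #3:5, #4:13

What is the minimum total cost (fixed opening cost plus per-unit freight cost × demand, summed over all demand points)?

305

Open {A, B, C}; cheapest assignment that respects the capacities:
  A (cap 12, load 9): #1, #2 — cost 7×3 + 2×4 = 29
  B (cap 12, load 12): #4 — cost 12×3 = 36
  C (cap 15, load 4): #3 — cost 4×5 = 20
  Shipping 85, fixed 220 → total 305.
  Any other capacity-feasible assignment to {A, B, C} ships for at least 85.
Compare {B, C}: its best feasible assignment gives total 306.
Compare {A, C}: its best feasible assignment gives total 379.
Every other set of open sites that can feasibly serve all demand totals ≥ 306 even under its best assignment. Minimum: 305.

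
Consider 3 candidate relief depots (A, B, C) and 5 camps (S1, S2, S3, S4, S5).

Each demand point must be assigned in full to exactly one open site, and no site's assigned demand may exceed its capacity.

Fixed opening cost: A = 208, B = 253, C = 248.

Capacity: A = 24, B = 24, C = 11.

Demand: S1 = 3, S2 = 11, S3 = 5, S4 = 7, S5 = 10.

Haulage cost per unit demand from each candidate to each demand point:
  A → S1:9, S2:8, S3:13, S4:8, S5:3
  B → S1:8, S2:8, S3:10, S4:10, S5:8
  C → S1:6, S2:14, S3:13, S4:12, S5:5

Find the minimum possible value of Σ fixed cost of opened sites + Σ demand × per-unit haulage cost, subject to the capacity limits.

Open {A, B}; cheapest assignment that respects the capacities:
  A (cap 24, load 17): S4, S5 — cost 7×8 + 10×3 = 86
  B (cap 24, load 19): S1, S2, S3 — cost 3×8 + 11×8 + 5×10 = 162
  Shipping 248, fixed 461 → total 709.
  Any other capacity-feasible assignment to {A, B} ships for at least 248.
Compare {A, B, C}: its best feasible assignment gives total 951.
Every other set of open sites that can feasibly serve all demand totals ≥ 951 even under its best assignment. Minimum: 709.

709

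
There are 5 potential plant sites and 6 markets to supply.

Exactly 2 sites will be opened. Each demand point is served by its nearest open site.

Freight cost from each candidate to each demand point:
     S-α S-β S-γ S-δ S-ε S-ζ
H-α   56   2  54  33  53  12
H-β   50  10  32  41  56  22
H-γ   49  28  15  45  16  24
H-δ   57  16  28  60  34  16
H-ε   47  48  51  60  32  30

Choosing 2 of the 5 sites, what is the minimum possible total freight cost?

Open {H-α, H-γ}.
  S-α→H-γ 49, S-β→H-α 2, S-γ→H-γ 15, S-δ→H-α 33, S-ε→H-γ 16, S-ζ→H-α 12  ⇒ total 127.
Compare {H-β, H-γ}: total 153.
Compare {H-γ, H-δ}: total 157.
No size-2 selection does better; minimum is 127.

127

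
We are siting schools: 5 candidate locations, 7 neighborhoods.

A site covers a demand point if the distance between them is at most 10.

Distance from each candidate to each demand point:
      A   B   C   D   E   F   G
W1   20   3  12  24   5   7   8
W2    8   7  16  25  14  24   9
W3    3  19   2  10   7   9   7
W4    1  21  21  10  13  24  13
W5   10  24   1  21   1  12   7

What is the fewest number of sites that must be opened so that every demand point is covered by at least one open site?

Coverage sets (demand points within 10 of each site):
  W1: {B, E, F, G}
  W2: {A, B, G}
  W3: {A, C, D, E, F, G}
  W4: {A, D}
  W5: {A, C, E, G}
No single site covers all 7 demand points.
But {W1, W3} covers everything, so the minimum is 2.

2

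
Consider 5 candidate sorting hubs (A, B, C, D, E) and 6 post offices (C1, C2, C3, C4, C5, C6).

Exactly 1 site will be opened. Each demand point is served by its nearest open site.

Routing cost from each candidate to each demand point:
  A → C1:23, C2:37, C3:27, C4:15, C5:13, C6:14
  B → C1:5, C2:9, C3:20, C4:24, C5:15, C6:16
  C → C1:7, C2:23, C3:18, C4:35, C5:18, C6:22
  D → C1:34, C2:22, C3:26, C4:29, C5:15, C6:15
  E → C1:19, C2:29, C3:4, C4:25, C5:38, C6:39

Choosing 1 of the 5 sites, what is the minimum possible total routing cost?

89

Open {B}.
  C1→B 5, C2→B 9, C3→B 20, C4→B 24, C5→B 15, C6→B 16  ⇒ total 89.
Compare {C}: total 123.
Compare {A}: total 129.
No size-1 selection does better; minimum is 89.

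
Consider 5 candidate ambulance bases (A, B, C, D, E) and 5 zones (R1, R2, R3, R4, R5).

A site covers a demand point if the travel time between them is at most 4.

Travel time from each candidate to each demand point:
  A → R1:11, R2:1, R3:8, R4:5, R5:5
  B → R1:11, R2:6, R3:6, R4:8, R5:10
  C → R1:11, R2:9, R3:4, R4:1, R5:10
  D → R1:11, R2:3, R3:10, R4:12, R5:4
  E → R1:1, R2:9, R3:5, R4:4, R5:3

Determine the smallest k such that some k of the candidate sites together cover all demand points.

Coverage sets (demand points within 4 of each site):
  A: {R2}
  B: {}
  C: {R3, R4}
  D: {R2, R5}
  E: {R1, R4, R5}
No 2 sites suffice: every size-2 union leaves at least one demand point uncovered.
But {A, C, E} covers everything, so the minimum is 3.

3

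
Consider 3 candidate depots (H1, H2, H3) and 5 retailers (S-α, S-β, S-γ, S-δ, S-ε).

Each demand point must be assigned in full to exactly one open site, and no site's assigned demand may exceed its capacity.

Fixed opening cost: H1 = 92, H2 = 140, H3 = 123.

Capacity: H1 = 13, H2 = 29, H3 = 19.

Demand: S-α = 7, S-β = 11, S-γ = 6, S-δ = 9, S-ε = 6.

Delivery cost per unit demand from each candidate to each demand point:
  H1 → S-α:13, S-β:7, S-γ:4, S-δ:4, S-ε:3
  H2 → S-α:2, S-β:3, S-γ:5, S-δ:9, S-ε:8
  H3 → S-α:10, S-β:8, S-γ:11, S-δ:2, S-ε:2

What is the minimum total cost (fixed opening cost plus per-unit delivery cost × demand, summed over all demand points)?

370

Open {H2, H3}; cheapest assignment that respects the capacities:
  H2 (cap 29, load 24): S-α, S-β, S-γ — cost 7×2 + 11×3 + 6×5 = 77
  H3 (cap 19, load 15): S-δ, S-ε — cost 9×2 + 6×2 = 30
  Shipping 107, fixed 263 → total 370.
  Any other capacity-feasible assignment to {H2, H3} ships for at least 107.
Compare {H1, H2}: its best feasible assignment gives total 402.
Compare {H1, H2, H3}: its best feasible assignment gives total 456.
Every other set of open sites that can feasibly serve all demand totals ≥ 402 even under its best assignment. Minimum: 370.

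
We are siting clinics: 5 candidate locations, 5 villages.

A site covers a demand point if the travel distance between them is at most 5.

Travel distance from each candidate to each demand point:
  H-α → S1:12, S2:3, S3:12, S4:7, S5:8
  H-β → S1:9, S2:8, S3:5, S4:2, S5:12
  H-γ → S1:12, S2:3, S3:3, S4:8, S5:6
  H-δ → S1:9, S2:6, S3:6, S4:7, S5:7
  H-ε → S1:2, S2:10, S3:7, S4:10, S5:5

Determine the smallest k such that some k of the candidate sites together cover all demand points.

Coverage sets (demand points within 5 of each site):
  H-α: {S2}
  H-β: {S3, S4}
  H-γ: {S2, S3}
  H-δ: {}
  H-ε: {S1, S5}
No 2 sites suffice: every size-2 union leaves at least one demand point uncovered.
But {H-α, H-β, H-ε} covers everything, so the minimum is 3.

3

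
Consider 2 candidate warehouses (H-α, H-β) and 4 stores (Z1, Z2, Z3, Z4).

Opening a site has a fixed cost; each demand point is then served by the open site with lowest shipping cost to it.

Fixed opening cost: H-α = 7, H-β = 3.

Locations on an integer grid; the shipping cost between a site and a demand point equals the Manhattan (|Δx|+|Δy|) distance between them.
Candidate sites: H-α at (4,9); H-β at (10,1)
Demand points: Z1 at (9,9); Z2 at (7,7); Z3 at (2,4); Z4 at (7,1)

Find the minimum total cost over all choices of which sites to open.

Open {H-α, H-β}: assign each demand point to its cheapest open site.
  Z1→H-α 5, Z2→H-α 5, Z3→H-α 7, Z4→H-β 3
  shipping cost 20, fixed 10 → total 30.
Compare {H-α}: shipping cost 28 + fixed 7 = 35.
Compare {H-β}: shipping cost 32 + fixed 3 = 35.

30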